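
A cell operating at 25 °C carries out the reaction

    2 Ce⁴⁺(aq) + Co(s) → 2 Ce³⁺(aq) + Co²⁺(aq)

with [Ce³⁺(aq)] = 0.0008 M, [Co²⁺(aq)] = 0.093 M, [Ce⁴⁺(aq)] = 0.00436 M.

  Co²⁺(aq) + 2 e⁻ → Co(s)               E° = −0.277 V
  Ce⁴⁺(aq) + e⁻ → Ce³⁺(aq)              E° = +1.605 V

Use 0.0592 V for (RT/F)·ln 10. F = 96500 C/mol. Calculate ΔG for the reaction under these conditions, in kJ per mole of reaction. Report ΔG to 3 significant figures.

−378 kJ/mol

The standard cell potential is +1.605 − (−0.277) = +1.882 V, with n = 2 electrons in the balanced equation.
The reaction quotient is ([Ce³⁺(aq)]^2·[Co²⁺(aq)]) / [Ce⁴⁺(aq)]^2 = 0.00313; by Nernst, E = +1.882 − (0.0592/2)(−2.504) = +1.9561 V.
Finally ΔG = −nFE = −(2)(96500 C/mol)(+1.9561 V) = −378 kJ/mol.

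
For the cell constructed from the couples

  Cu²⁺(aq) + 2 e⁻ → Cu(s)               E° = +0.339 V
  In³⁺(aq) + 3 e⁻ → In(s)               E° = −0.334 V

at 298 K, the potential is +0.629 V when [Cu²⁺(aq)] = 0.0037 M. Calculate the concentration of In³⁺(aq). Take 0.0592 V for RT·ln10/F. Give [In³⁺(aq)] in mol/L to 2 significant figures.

0.038 M

The Cu²⁺/Cu couple has the larger reduction potential, so it is the cathode: E°cell = +0.339 − (−0.334) = +0.673 V and n = 6.
Since E = E° − (0.0592/n)·log Q, log Q = n(E° − E)/0.0592 = 4.459.
Balancing electrons gives 3 Cu²⁺(aq) + 2 In(s) → 3 Cu(s) + 2 In³⁺(aq); thus Q = [In³⁺(aq)]^2 / [Cu²⁺(aq)]^3.
Solving for the unknown gives log [In³⁺(aq)] = −1.418, so [In³⁺(aq)] ≈ 0.038 M.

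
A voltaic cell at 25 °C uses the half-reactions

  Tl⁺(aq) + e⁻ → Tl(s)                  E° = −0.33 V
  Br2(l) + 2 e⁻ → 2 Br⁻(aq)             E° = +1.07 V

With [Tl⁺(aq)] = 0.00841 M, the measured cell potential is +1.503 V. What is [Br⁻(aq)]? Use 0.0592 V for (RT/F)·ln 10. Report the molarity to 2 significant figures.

2.2 M

With Br₂/Br⁻ at the cathode and Tl⁺/Tl at the anode, E°cell = +1.07 − (−0.33) = +1.40 V (n = 2).
From the Nernst equation, log Q = n(E° − E)/0.0592 = 2·(+1.40 − (+1.503))/0.0592 = −3.480.
For Br2(l) + 2 Tl(s) → 2 Br⁻(aq) + 2 Tl⁺(aq), the reaction quotient is Q = [Br⁻(aq)]^2·[Tl⁺(aq)]^2.
Solving for the unknown gives log [Br⁻(aq)] = 0.335, so [Br⁻(aq)] ≈ 2.2 M.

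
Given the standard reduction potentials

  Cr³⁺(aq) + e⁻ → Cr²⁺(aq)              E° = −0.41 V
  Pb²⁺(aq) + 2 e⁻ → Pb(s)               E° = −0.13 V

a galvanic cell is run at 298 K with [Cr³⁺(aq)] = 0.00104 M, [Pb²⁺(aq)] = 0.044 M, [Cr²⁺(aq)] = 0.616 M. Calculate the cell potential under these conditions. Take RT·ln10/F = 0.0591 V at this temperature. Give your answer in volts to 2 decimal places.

+0.40 V

Pb²⁺/Pb is reduced (cathode, E° = −0.13 V) and Cr³⁺/Cr²⁺ is oxidized (anode).
E°cell = E°cat − E°an = −0.13 − (−0.41) = +0.28 V; n = 2.
Balancing gives Pb²⁺(aq) + 2 Cr²⁺(aq) → Pb(s) + 2 Cr³⁺(aq); hence Q = [Cr³⁺(aq)]^2 / ([Pb²⁺(aq)]·[Cr²⁺(aq)]^2) = 6.48×10^−5 (log Q = −4.189).
Applying E = E° − (RT ln10/nF)·log Q gives +0.28 − (0.0591/2)(−4.189) = +0.40 V.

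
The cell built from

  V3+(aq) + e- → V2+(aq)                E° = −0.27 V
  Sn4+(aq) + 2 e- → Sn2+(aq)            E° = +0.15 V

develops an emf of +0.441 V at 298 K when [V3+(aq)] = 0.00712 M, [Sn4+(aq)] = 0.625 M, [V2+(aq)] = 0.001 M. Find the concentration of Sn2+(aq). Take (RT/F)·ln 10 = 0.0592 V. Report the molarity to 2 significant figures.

0.0024 M

With Sn⁴⁺/Sn²⁺ at the cathode and V³⁺/V²⁺ at the anode, E°cell = +0.15 − (−0.27) = +0.42 V (n = 2).
From the Nernst equation, log Q = n(E° − E)/0.0592 = 2·(+0.42 − (+0.441))/0.0592 = −0.709.
The balanced reaction is Sn4+(aq) + 2 V2+(aq) → Sn2+(aq) + 2 V3+(aq), so Q = ([Sn2+(aq)]·[V3+(aq)]^2) / ([Sn4+(aq)]·[V2+(aq)]^2).
Solving for the unknown gives log [Sn2+(aq)] = −2.618, so [Sn2+(aq)] ≈ 0.0024 M.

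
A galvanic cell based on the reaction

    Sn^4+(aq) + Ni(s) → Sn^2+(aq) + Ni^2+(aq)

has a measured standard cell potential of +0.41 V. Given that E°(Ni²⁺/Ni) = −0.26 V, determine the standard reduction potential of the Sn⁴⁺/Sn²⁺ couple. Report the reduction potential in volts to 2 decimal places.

+0.15 V

In the reaction as written the Sn⁴⁺/Sn²⁺ couple is reduced (cathode) and Ni²⁺/Ni is oxidized (anode), so E°cell = E°(Sn⁴⁺/Sn²⁺) − E°(Ni²⁺/Ni).
E°(Sn⁴⁺/Sn²⁺) = E°cell + E°(anode) = +0.41 + (−0.26) = +0.15 V.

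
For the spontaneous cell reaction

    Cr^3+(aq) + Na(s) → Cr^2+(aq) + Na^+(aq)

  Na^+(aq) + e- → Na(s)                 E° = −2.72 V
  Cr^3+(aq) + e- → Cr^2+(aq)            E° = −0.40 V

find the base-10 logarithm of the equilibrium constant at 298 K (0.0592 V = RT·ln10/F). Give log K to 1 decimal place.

log K = 39.2

The Cr³⁺/Cr²⁺ couple is reduced (cathode); E°cell = −0.40 − (−2.72) = +2.32 V with n = 1.
At equilibrium E = 0, so log K = nE°cell / 0.0592 = (1)(+2.32) / 0.0592 = 39.2.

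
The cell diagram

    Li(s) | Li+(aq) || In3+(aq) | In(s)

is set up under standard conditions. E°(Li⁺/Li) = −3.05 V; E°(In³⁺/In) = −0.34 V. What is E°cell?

+2.71 V

By convention the left-hand electrode in cell notation is the anode (oxidation) and the right-hand electrode is the cathode (reduction).
E°cell = E°(right) − E°(left) = −0.34 − (−3.05) = +2.71 V.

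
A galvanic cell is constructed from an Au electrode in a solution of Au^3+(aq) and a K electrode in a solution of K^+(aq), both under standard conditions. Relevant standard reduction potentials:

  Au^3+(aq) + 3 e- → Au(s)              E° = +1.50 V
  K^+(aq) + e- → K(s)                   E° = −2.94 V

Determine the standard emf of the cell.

+4.44 V

Of the two couples in this cell, the one with the more positive reduction potential is reduced at the cathode: here that is Au³⁺/Au (+1.50 V); K⁺/K (−2.94 V) is the anode.
E°cell = E°(cathode) − E°(anode) = +1.50 − (−2.94) = +4.44 V.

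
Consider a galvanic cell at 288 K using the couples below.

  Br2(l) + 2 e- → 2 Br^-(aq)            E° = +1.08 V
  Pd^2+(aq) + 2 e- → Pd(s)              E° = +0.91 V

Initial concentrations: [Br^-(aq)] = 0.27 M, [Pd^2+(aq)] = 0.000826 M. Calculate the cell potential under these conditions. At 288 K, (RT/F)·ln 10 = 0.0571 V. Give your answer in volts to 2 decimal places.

The Br₂/Br⁻ couple has the more positive E°, so it is the cathode; Pd²⁺/Pd is the anode.
E°cell = +1.08 − (+0.91) = +0.17 V, with n = 2 electrons transferred.
Balancing gives Br2(l) + Pd(s) → 2 Br^-(aq) + Pd^2+(aq); hence Q = [Br^-(aq)]^2·[Pd^2+(aq)] = 6.02×10^−5 (log Q = −4.220).
By the Nernst equation, E = +0.17 − (0.0571/2)·(−4.220) = +0.29 V.

+0.29 V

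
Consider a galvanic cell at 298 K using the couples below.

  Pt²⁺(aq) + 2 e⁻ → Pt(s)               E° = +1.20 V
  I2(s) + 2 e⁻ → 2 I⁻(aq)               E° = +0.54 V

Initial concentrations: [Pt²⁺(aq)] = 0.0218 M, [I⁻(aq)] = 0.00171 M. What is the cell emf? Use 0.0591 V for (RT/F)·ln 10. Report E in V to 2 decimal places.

Since E°(Pt²⁺/Pt) > E°(I₂/I⁻), Pt²⁺/Pt serves as the cathode.
The standard potential is +1.20 − (+0.54) = +0.66 V and the balanced reaction transfers n = 2 electrons.
For the overall reaction Pt²⁺(aq) + 2 I⁻(aq) → Pt(s) + I2(s), Q = 1 / ([Pt²⁺(aq)]·[I⁻(aq)]^2) = 1.57×10^7, giving log Q = 7.196.
Applying E = E° − (RT ln10/nF)·log Q gives +0.66 − (0.0591/2)(7.196) = +0.45 V.

+0.45 V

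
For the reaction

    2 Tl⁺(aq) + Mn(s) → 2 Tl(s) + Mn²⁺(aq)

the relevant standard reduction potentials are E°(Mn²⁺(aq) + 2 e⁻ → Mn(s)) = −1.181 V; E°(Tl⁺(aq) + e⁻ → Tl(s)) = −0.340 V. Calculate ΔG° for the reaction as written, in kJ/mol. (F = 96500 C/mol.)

In the reaction as written Tl⁺(aq) is reduced, so the Tl⁺/Tl couple is the cathode and Mn²⁺/Mn is the anode.
E°cell = −0.340 − (−1.181) = +0.841 V; balancing electrons gives n = 2.
ΔG° = −nFE°cell = −(2)(96500)(+0.841) J/mol = −162 kJ/mol.

−162 kJ/mol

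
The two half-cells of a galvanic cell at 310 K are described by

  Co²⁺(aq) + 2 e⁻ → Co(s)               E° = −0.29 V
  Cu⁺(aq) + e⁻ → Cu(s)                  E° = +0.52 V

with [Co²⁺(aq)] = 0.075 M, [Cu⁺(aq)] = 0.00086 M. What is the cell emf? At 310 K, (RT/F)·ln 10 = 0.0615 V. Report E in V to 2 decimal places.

+0.66 V

The Cu⁺/Cu couple has the more positive E°, so it is the cathode; Co²⁺/Co is the anode.
E°cell = +0.52 − (−0.29) = +0.81 V, with n = 2 electrons transferred.
Balancing gives 2 Cu⁺(aq) + Co(s) → 2 Cu(s) + Co²⁺(aq); hence Q = [Co²⁺(aq)] / [Cu⁺(aq)]^2 = 1.01×10^5 (log Q = 5.006).
E = E° − (0.0615/n)·log Q = +0.81 − (0.0615/2)(5.006) = +0.66 V.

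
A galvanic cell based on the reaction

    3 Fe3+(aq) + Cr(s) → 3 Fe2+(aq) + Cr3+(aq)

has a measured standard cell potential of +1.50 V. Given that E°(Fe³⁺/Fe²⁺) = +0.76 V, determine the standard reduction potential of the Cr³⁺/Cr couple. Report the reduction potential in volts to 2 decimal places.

−0.74 V

In the reaction as written the Fe³⁺/Fe²⁺ couple is reduced (cathode) and Cr³⁺/Cr is oxidized (anode), so E°cell = E°(Fe³⁺/Fe²⁺) − E°(Cr³⁺/Cr).
E°(Cr³⁺/Cr) = E°(cathode) − E°cell = +0.76 − (+1.50) = −0.74 V.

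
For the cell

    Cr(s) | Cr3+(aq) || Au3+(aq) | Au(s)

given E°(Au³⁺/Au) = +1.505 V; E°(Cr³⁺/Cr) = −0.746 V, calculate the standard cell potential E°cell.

By convention the left-hand electrode in cell notation is the anode (oxidation) and the right-hand electrode is the cathode (reduction).
E°cell = E°(right) − E°(left) = +1.505 − (−0.746) = +2.251 V.

+2.251 V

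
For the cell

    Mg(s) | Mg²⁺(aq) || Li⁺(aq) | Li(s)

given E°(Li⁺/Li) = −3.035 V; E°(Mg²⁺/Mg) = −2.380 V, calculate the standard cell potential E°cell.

By convention the left-hand electrode in cell notation is the anode (oxidation) and the right-hand electrode is the cathode (reduction).
E°cell = E°(right) − E°(left) = −3.035 − (−2.380) = −0.655 V.
The negative sign shows that, as written, the cell would require an external voltage to drive the reaction.

−0.655 V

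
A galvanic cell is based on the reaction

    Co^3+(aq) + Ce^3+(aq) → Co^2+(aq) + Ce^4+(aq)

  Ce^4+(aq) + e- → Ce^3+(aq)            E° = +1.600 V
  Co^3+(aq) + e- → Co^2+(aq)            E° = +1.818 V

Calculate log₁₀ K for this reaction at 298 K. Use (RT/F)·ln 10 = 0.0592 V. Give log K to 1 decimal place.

log K = 3.7

The Co³⁺/Co²⁺ couple is reduced (cathode); E°cell = +1.818 − (+1.600) = +0.218 V with n = 1.
At equilibrium E = 0, so log K = nE°cell / 0.0592 = (1)(+0.218) / 0.0592 = 3.7.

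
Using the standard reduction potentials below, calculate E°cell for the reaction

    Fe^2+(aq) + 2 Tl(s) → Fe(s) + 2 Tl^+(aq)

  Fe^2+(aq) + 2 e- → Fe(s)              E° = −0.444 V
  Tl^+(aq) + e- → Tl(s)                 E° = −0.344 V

−0.100 V

Fe^2+(aq) gains electrons, so the Fe²⁺/Fe couple is the cathode; the Tl⁺/Tl couple is the anode.
E°cell = E°(cathode) − E°(anode) = −0.444 − (−0.344) = −0.100 V.
The negative E°cell means the reaction is non-spontaneous in the direction written.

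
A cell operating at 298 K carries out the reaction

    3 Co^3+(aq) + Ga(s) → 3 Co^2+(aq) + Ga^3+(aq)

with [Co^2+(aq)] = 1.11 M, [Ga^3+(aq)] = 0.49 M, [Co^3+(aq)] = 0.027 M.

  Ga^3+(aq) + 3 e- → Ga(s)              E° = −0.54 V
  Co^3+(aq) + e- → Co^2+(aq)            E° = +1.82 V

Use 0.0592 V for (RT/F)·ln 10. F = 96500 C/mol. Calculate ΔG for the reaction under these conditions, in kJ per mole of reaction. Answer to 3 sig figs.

With Co³⁺/Co²⁺ reduced at the cathode, E°cell = +1.82 − (−0.54) = +2.36 V and n = 3.
The reaction quotient is ([Co^2+(aq)]^3·[Ga^3+(aq)]) / [Co^3+(aq)]^3 = 3.4×10^4; by Nernst, E = +2.36 − (0.0592/3)(4.532) = +2.2706 V.
Then ΔG = −nFE = −3 × 96500 × +2.2706 J/mol = −657 kJ/mol.

−657 kJ/mol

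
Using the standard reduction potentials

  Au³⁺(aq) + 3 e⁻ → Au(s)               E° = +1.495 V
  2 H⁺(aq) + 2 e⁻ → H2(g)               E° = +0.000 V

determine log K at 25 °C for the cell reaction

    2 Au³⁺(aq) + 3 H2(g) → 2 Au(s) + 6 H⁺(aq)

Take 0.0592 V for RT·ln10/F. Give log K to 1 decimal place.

The Au³⁺/Au couple is reduced (cathode); E°cell = +1.495 − (+0.000) = +1.495 V with n = 6.
At equilibrium E = 0, so log K = nE°cell / 0.0592 = (6)(+1.495) / 0.0592 = 151.5.

log K = 151.5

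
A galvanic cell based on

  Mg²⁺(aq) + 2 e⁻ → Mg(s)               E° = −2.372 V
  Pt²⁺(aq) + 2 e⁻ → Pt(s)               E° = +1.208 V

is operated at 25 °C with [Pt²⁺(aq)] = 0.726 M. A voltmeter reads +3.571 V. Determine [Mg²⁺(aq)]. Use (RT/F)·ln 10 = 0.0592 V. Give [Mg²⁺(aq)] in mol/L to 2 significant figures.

1.5 M

With Pt²⁺/Pt at the cathode and Mg²⁺/Mg at the anode, E°cell = +1.208 − (−2.372) = +3.580 V (n = 2).
Since E = E° − (0.0592/n)·log Q, log Q = n(E° − E)/0.0592 = 0.304.
Balancing electrons gives Pt²⁺(aq) + Mg(s) → Pt(s) + Mg²⁺(aq); thus Q = [Mg²⁺(aq)] / [Pt²⁺(aq)].
Solving for the unknown gives log [Mg²⁺(aq)] = 0.165, so [Mg²⁺(aq)] ≈ 1.5 M.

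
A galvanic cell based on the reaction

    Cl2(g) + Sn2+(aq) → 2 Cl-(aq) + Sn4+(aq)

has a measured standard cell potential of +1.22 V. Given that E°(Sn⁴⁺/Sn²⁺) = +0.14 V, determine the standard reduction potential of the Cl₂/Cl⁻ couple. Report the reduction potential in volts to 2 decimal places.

+1.36 V

In the reaction as written the Cl₂/Cl⁻ couple is reduced (cathode) and Sn⁴⁺/Sn²⁺ is oxidized (anode), so E°cell = E°(Cl₂/Cl⁻) − E°(Sn⁴⁺/Sn²⁺).
E°(Cl₂/Cl⁻) = E°cell + E°(anode) = +1.22 + (+0.14) = +1.36 V.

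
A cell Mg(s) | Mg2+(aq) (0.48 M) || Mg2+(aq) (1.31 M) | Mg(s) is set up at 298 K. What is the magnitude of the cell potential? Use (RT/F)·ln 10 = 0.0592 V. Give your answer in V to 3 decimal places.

For a concentration cell E°cell = 0, since both electrodes use the same couple.
The compartment with the higher Mg2+(aq) concentration (1.31 M) acts as the cathode; ions are reduced there and produced at the dilute (0.48 M) anode.
With n = 2, Ecell = −(0.0592/2)·log([dilute]/[conc]) = −(0.0592/2)·log(0.48/1.31) = +0.013 V.

0.013 V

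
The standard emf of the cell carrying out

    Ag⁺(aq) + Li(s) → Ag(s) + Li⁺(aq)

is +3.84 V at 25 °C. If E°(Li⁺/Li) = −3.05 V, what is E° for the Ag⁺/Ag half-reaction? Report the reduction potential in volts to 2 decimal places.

+0.79 V

In the reaction as written the Ag⁺/Ag couple is reduced (cathode) and Li⁺/Li is oxidized (anode), so E°cell = E°(Ag⁺/Ag) − E°(Li⁺/Li).
E°(Ag⁺/Ag) = E°cell + E°(anode) = +3.84 + (−3.05) = +0.79 V.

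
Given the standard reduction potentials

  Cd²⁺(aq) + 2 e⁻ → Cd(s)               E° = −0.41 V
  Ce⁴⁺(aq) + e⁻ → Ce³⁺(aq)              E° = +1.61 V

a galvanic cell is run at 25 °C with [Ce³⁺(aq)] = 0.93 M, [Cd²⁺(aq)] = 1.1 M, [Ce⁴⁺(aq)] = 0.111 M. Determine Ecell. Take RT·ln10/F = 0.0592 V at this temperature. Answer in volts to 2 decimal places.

Since E°(Ce⁴⁺/Ce³⁺) > E°(Cd²⁺/Cd), Ce⁴⁺/Ce³⁺ serves as the cathode.
E°cell = +1.61 − (−0.41) = +2.02 V, with n = 2 electrons transferred.
The balanced reaction is 2 Ce⁴⁺(aq) + Cd(s) → 2 Ce³⁺(aq) + Cd²⁺(aq), so Q = ([Ce³⁺(aq)]^2·[Cd²⁺(aq)]) / [Ce⁴⁺(aq)]^2 = 77.2 and log Q = 1.888.
By the Nernst equation, E = +2.02 − (0.0592/2)·(1.888) = +1.96 V.

+1.96 V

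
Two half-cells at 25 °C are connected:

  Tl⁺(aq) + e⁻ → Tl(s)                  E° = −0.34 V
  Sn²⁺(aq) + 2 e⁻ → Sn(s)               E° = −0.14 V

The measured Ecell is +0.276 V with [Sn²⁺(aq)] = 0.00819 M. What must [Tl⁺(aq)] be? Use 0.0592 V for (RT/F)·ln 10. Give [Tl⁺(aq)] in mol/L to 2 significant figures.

Sn²⁺/Sn is the cathode (higher E°); E°cell = −0.14 − (−0.34) = +0.20 V with n = 2.
Rearranging E = E° − (0.0592/n)·log Q gives log Q = 2(+0.20 − (+0.276))/0.0592 = −2.568.
For Sn²⁺(aq) + 2 Tl(s) → Sn(s) + 2 Tl⁺(aq), the reaction quotient is Q = [Tl⁺(aq)]^2 / [Sn²⁺(aq)].
Substituting the known concentrations and solving, log [Tl⁺(aq)] = −2.327 and [Tl⁺(aq)] = 0.0047 M.

0.0047 M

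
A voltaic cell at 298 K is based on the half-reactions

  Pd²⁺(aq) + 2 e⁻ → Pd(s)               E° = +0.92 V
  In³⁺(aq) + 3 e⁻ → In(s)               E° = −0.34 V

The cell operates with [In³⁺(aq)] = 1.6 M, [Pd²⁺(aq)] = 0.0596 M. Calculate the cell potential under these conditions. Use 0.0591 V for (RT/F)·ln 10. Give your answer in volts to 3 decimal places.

+1.220 V

Since E°(Pd²⁺/Pd) > E°(In³⁺/In), Pd²⁺/Pd serves as the cathode.
The standard potential is +0.92 − (−0.34) = +1.26 V and the balanced reaction transfers n = 6 electrons.
For the overall reaction 3 Pd²⁺(aq) + 2 In(s) → 3 Pd(s) + 2 In³⁺(aq), Q = [In³⁺(aq)]^2 / [Pd²⁺(aq)]^3 = 1.21×10^4, giving log Q = 4.083.
By the Nernst equation, E = +1.26 − (0.0591/6)·(4.083) = +1.220 V.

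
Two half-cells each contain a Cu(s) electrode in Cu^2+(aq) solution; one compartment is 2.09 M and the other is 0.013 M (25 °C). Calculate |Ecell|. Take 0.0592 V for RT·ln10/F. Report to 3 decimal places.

0.065 V

For a concentration cell E°cell = 0, since both electrodes use the same couple.
The compartment with the higher Cu^2+(aq) concentration (2.09 M) acts as the cathode; ions are reduced there and produced at the dilute (0.013 M) anode.
With n = 2, Ecell = −(0.0592/2)·log([dilute]/[conc]) = −(0.0592/2)·log(0.013/2.09) = +0.065 V.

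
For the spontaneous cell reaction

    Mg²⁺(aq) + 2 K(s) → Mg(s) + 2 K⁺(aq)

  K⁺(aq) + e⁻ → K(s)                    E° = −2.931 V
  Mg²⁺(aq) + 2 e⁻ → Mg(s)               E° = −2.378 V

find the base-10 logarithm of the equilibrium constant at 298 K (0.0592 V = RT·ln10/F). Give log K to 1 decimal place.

log K = 18.7

The Mg²⁺/Mg couple is reduced (cathode); E°cell = −2.378 − (−2.931) = +0.553 V with n = 2.
At equilibrium E = 0, so log K = nE°cell / 0.0592 = (2)(+0.553) / 0.0592 = 18.7.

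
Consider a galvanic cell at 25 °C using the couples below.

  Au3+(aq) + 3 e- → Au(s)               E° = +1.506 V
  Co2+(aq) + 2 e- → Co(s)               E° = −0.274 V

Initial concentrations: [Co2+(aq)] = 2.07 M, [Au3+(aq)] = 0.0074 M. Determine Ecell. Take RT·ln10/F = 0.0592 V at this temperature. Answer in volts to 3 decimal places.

+1.729 V

The Au³⁺/Au couple has the more positive E°, so it is the cathode; Co²⁺/Co is the anode.
E°cell = E°cat − E°an = +1.506 − (−0.274) = +1.780 V; n = 6.
The balanced reaction is 2 Au3+(aq) + 3 Co(s) → 2 Au(s) + 3 Co2+(aq), so Q = [Co2+(aq)]^3 / [Au3+(aq)]^2 = 1.62×10^5 and log Q = 5.209.
By the Nernst equation, E = +1.780 − (0.0592/6)·(5.209) = +1.729 V.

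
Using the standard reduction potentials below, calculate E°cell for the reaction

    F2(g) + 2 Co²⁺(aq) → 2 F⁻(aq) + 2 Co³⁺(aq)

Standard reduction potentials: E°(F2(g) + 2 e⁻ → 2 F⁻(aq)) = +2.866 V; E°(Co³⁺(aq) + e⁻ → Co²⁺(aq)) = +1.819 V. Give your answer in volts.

+1.047 V

In the reaction as written, F2(g) is reduced (cathode) and Co³⁺(aq) is produced by oxidation at the anode.
E°cell = E°(cathode) − E°(anode) = +2.866 − (+1.819) = +1.047 V.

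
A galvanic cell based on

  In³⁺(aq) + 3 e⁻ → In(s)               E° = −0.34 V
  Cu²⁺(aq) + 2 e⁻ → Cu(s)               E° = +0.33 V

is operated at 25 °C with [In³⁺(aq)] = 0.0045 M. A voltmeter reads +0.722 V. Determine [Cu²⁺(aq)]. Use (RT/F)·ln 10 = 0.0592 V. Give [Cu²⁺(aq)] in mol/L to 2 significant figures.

1.6 M

With Cu²⁺/Cu at the cathode and In³⁺/In at the anode, E°cell = +0.33 − (−0.34) = +0.67 V (n = 6).
From the Nernst equation, log Q = n(E° − E)/0.0592 = 6·(+0.67 − (+0.722))/0.0592 = −5.270.
The balanced reaction is 3 Cu²⁺(aq) + 2 In(s) → 3 Cu(s) + 2 In³⁺(aq), so Q = [In³⁺(aq)]^2 / [Cu²⁺(aq)]^3.
Solving for the unknown gives log [Cu²⁺(aq)] = 0.192, so [Cu²⁺(aq)] ≈ 1.6 M.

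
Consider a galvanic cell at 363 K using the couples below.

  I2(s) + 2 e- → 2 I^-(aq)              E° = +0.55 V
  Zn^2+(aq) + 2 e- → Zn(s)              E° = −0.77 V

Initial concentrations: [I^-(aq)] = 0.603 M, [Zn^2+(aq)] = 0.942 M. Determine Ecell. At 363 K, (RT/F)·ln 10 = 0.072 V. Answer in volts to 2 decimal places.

I₂/I⁻ is reduced (cathode, E° = +0.55 V) and Zn²⁺/Zn is oxidized (anode).
E°cell = E°cat − E°an = +0.55 − (−0.77) = +1.32 V; n = 2.
The balanced reaction is I2(s) + Zn(s) → 2 I^-(aq) + Zn^2+(aq), so Q = [I^-(aq)]^2·[Zn^2+(aq)] = 0.343 and log Q = −0.465.
Applying E = E° − (RT ln10/nF)·log Q gives +1.32 − (0.072/2)(−0.465) = +1.34 V.

+1.34 V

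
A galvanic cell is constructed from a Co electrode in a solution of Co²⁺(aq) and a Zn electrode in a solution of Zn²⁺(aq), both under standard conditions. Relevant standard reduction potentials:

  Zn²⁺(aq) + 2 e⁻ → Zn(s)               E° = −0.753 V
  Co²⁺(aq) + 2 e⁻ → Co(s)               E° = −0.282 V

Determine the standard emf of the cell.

+0.471 V

Of the two couples in this cell, the one with the more positive reduction potential is reduced at the cathode: here that is Co²⁺/Co (−0.282 V); Zn²⁺/Zn (−0.753 V) is the anode.
E°cell = E°(cathode) − E°(anode) = −0.282 − (−0.753) = +0.471 V.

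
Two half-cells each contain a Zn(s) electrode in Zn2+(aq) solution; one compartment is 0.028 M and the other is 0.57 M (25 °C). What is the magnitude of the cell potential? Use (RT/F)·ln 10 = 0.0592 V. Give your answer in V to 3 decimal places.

For a concentration cell E°cell = 0, since both electrodes use the same couple.
The compartment with the higher Zn2+(aq) concentration (0.57 M) acts as the cathode; ions are reduced there and produced at the dilute (0.028 M) anode.
With n = 2, Ecell = −(0.0592/2)·log([dilute]/[conc]) = −(0.0592/2)·log(0.028/0.57) = +0.039 V.

0.039 V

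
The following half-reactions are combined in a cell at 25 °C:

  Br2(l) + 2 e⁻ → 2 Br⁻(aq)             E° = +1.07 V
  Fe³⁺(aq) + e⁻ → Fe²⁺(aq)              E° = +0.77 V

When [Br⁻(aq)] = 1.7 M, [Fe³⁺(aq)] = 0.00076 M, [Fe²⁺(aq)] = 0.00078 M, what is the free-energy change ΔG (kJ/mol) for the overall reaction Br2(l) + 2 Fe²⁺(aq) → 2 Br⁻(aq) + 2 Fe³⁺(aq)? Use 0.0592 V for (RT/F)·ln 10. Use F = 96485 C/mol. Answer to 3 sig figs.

With Br₂/Br⁻ reduced at the cathode, E°cell = +1.07 − (+0.77) = +0.30 V and n = 2.
Q = ([Br⁻(aq)]^2·[Fe³⁺(aq)]^2) / [Fe²⁺(aq)]^2 = 2.74, so log Q = 0.438 and E = +0.30 − (0.0592/2)(0.438) = +0.2870 V.
Finally ΔG = −nFE = −(2)(96485 C/mol)(+0.2870 V) = −55.4 kJ/mol.

−55.4 kJ/mol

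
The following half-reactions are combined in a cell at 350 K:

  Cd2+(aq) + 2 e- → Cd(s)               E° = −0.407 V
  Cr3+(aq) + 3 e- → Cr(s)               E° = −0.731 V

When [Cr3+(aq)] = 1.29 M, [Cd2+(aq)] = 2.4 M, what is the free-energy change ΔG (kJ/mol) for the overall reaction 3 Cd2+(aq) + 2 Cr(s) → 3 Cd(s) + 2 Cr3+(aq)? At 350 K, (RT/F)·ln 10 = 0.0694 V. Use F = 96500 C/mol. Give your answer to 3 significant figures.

−194 kJ/mol

The standard cell potential is −0.407 − (−0.731) = +0.324 V, with n = 6 electrons in the balanced equation.
The reaction quotient is [Cr3+(aq)]^2 / [Cd2+(aq)]^3 = 0.12; by Nernst, E = +0.324 − (0.0694/6)(−0.919) = +0.3346 V.
Then ΔG = −nFE = −6 × 96500 × +0.3346 J/mol = −194 kJ/mol.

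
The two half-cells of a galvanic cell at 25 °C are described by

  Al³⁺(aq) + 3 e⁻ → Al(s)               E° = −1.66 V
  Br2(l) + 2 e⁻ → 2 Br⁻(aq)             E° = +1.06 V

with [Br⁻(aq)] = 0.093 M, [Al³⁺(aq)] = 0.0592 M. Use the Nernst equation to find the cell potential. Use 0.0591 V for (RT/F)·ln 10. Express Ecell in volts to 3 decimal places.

Br₂/Br⁻ is reduced (cathode, E° = +1.06 V) and Al³⁺/Al is oxidized (anode).
E°cell = +1.06 − (−1.66) = +2.72 V, with n = 6 electrons transferred.
The balanced reaction is 3 Br2(l) + 2 Al(s) → 6 Br⁻(aq) + 2 Al³⁺(aq), so Q = [Br⁻(aq)]^6·[Al³⁺(aq)]^2 = 2.27×10^−9 and log Q = −8.644.
E = E° − (0.0591/n)·log Q = +2.72 − (0.0591/6)(−8.644) = +2.805 V.

+2.805 V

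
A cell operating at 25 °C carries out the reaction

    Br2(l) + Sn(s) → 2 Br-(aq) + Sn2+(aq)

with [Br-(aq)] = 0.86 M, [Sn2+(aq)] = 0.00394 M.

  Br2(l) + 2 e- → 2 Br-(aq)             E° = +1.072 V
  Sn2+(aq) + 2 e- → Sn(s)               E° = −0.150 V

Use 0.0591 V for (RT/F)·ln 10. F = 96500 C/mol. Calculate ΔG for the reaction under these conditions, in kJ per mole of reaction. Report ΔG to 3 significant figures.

E°cell = +1.072 − (−0.150) = +1.222 V; the balanced reaction transfers n = 2 electrons.
Here Q = [Br-(aq)]^2·[Sn2+(aq)] = 0.00291 (log Q = −2.536), giving E = +1.222 − (0.0591/2)·(−2.536) = +1.2969 V.
Then ΔG = −nFE = −2 × 96500 × +1.2969 J/mol = −250 kJ/mol.

−250 kJ/mol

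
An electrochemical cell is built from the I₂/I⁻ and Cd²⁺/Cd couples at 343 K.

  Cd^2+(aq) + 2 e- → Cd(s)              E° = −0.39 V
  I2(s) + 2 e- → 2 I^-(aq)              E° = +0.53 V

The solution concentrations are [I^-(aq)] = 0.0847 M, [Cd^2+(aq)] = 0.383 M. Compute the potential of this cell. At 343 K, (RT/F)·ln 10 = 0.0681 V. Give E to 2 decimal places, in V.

I₂/I⁻ is reduced (cathode, E° = +0.53 V) and Cd²⁺/Cd is oxidized (anode).
The standard potential is +0.53 − (−0.39) = +0.92 V and the balanced reaction transfers n = 2 electrons.
Balancing gives I2(s) + Cd(s) → 2 I^-(aq) + Cd^2+(aq); hence Q = [I^-(aq)]^2·[Cd^2+(aq)] = 0.00275 (log Q = −2.561).
Applying E = E° − (RT ln10/nF)·log Q gives +0.92 − (0.0681/2)(−2.561) = +1.01 V.

+1.01 V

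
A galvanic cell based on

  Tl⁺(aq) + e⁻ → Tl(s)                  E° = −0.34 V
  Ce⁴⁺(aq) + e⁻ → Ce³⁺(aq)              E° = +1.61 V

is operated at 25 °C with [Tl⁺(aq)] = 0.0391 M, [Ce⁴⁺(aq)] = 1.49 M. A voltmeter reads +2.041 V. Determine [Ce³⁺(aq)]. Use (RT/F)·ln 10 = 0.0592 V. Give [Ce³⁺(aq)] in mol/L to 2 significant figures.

1.1 M

With Ce⁴⁺/Ce³⁺ at the cathode and Tl⁺/Tl at the anode, E°cell = +1.61 − (−0.34) = +1.95 V (n = 1).
Since E = E° − (0.0592/n)·log Q, log Q = n(E° − E)/0.0592 = −1.537.
For Ce⁴⁺(aq) + Tl(s) → Ce³⁺(aq) + Tl⁺(aq), the reaction quotient is Q = ([Ce³⁺(aq)]·[Tl⁺(aq)]) / [Ce⁴⁺(aq)].
Substituting the known concentrations and solving, log [Ce³⁺(aq)] = 0.044 and [Ce³⁺(aq)] = 1.1 M.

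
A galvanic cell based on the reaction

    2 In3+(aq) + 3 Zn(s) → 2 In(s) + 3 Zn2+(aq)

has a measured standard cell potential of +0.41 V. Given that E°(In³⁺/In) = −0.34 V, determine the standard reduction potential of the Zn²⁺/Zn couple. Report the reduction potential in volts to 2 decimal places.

In the reaction as written the In³⁺/In couple is reduced (cathode) and Zn²⁺/Zn is oxidized (anode), so E°cell = E°(In³⁺/In) − E°(Zn²⁺/Zn).
E°(Zn²⁺/Zn) = E°(cathode) − E°cell = −0.34 − (+0.41) = −0.75 V.

−0.75 V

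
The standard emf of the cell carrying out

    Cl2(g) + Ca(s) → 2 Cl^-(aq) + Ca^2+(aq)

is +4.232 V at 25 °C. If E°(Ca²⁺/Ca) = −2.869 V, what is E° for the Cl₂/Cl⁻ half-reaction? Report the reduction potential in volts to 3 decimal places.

+1.363 V

In the reaction as written the Cl₂/Cl⁻ couple is reduced (cathode) and Ca²⁺/Ca is oxidized (anode), so E°cell = E°(Cl₂/Cl⁻) − E°(Ca²⁺/Ca).
E°(Cl₂/Cl⁻) = E°cell + E°(anode) = +4.232 + (−2.869) = +1.363 V.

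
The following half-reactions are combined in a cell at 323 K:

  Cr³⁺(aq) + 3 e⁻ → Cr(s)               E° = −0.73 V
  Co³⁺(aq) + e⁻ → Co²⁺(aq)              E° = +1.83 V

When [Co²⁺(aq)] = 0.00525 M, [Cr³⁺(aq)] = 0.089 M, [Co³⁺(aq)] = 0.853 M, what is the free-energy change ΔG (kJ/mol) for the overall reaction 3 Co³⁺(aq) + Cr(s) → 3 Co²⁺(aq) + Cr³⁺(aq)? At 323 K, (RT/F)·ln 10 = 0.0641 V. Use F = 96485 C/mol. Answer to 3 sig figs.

−789 kJ/mol

The standard cell potential is +1.83 − (−0.73) = +2.56 V, with n = 3 electrons in the balanced equation.
Here Q = ([Co²⁺(aq)]^3·[Cr³⁺(aq)]) / [Co³⁺(aq)]^3 = 2.08×10^−8 (log Q = −7.683), giving E = +2.56 − (0.0641/3)·(−7.683) = +2.7242 V.
Then ΔG = −nFE = −3 × 96485 × +2.7242 J/mol = −789 kJ/mol.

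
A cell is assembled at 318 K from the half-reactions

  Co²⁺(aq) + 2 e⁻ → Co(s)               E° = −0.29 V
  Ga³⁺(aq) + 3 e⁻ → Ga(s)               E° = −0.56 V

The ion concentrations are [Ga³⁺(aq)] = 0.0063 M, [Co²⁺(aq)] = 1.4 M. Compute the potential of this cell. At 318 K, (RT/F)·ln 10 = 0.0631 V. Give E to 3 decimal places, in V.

+0.321 V

Co²⁺/Co is reduced (cathode, E° = −0.29 V) and Ga³⁺/Ga is oxidized (anode).
The standard potential is −0.29 − (−0.56) = +0.27 V and the balanced reaction transfers n = 6 electrons.
The balanced reaction is 3 Co²⁺(aq) + 2 Ga(s) → 3 Co(s) + 2 Ga³⁺(aq), so Q = [Ga³⁺(aq)]^2 / [Co²⁺(aq)]^3 = 1.45×10^−5 and log Q = −4.840.
Applying E = E° − (RT ln10/nF)·log Q gives +0.27 − (0.0631/6)(−4.840) = +0.321 V.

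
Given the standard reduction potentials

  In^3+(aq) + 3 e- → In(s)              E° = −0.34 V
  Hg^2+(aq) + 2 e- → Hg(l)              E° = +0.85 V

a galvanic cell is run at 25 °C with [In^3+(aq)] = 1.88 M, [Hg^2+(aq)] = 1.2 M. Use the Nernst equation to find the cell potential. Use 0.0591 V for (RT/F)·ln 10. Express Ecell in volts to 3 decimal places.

+1.187 V

The Hg²⁺/Hg couple has the more positive E°, so it is the cathode; In³⁺/In is the anode.
E°cell = +0.85 − (−0.34) = +1.19 V, with n = 6 electrons transferred.
The balanced reaction is 3 Hg^2+(aq) + 2 In(s) → 3 Hg(l) + 2 In^3+(aq), so Q = [In^3+(aq)]^2 / [Hg^2+(aq)]^3 = 2.05 and log Q = 0.311.
By the Nernst equation, E = +1.19 − (0.0591/6)·(0.311) = +1.187 V.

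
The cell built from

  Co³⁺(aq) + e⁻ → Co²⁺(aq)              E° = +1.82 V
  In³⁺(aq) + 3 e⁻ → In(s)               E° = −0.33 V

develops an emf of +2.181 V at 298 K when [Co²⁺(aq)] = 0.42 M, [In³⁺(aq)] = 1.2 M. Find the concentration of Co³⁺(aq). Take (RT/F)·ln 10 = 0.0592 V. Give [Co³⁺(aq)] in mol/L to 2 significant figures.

1.5 M

With Co³⁺/Co²⁺ at the cathode and In³⁺/In at the anode, E°cell = +1.82 − (−0.33) = +2.15 V (n = 3).
Rearranging E = E° − (0.0592/n)·log Q gives log Q = 3(+2.15 − (+2.181))/0.0592 = −1.571.
The balanced reaction is 3 Co³⁺(aq) + In(s) → 3 Co²⁺(aq) + In³⁺(aq), so Q = ([Co²⁺(aq)]^3·[In³⁺(aq)]) / [Co³⁺(aq)]^3.
Substituting the known concentrations and solving, log [Co³⁺(aq)] = 0.173 and [Co³⁺(aq)] = 1.5 M.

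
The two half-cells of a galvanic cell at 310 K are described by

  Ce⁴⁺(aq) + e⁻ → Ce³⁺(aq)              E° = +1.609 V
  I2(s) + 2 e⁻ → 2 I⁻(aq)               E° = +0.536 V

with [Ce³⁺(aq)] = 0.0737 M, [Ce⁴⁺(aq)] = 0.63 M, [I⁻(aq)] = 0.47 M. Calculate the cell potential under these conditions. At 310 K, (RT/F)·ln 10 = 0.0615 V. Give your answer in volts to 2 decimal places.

Since E°(Ce⁴⁺/Ce³⁺) > E°(I₂/I⁻), Ce⁴⁺/Ce³⁺ serves as the cathode.
E°cell = +1.609 − (+0.536) = +1.073 V, with n = 2 electrons transferred.
The balanced reaction is 2 Ce⁴⁺(aq) + 2 I⁻(aq) → 2 Ce³⁺(aq) + I2(s), so Q = [Ce³⁺(aq)]^2 / ([Ce⁴⁺(aq)]^2·[I⁻(aq)]^2) = 0.062 and log Q = −1.208.
By the Nernst equation, E = +1.073 − (0.0615/2)·(−1.208) = +1.11 V.

+1.11 V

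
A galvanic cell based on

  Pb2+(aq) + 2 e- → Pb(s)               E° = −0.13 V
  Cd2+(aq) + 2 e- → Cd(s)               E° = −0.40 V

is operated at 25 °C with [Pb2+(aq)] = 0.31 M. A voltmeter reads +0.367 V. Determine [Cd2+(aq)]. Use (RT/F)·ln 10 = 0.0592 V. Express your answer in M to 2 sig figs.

0.00016 M

The Pb²⁺/Pb couple has the larger reduction potential, so it is the cathode: E°cell = −0.13 − (−0.40) = +0.27 V and n = 2.
From the Nernst equation, log Q = n(E° − E)/0.0592 = 2·(+0.27 − (+0.367))/0.0592 = −3.277.
The balanced reaction is Pb2+(aq) + Cd(s) → Pb(s) + Cd2+(aq), so Q = [Cd2+(aq)] / [Pb2+(aq)].
Substituting the known concentrations and solving, log [Cd2+(aq)] = −3.786 and [Cd2+(aq)] = 0.00016 M.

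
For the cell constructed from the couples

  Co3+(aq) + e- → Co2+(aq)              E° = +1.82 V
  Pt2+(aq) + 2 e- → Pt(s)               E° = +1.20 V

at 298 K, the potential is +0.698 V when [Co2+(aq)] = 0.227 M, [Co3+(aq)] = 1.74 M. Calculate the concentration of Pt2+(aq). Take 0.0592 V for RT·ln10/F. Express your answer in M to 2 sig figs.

0.14 M

With Co³⁺/Co²⁺ at the cathode and Pt²⁺/Pt at the anode, E°cell = +1.82 − (+1.20) = +0.62 V (n = 2).
From the Nernst equation, log Q = n(E° − E)/0.0592 = 2·(+0.62 − (+0.698))/0.0592 = −2.635.
For 2 Co3+(aq) + Pt(s) → 2 Co2+(aq) + Pt2+(aq), the reaction quotient is Q = ([Co2+(aq)]^2·[Pt2+(aq)]) / [Co3+(aq)]^2.
Substituting the known concentrations and solving, log [Pt2+(aq)] = −0.866 and [Pt2+(aq)] = 0.14 M.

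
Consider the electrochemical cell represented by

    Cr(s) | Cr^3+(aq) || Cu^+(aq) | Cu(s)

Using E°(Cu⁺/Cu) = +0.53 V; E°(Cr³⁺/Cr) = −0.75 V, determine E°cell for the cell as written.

By convention the left-hand electrode in cell notation is the anode (oxidation) and the right-hand electrode is the cathode (reduction).
E°cell = E°(right) − E°(left) = +0.53 − (−0.75) = +1.28 V.

+1.28 V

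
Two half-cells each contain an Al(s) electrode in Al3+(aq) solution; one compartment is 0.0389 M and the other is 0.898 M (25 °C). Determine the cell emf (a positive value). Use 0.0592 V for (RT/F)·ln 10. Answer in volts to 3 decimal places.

For a concentration cell E°cell = 0, since both electrodes use the same couple.
The compartment with the higher Al3+(aq) concentration (0.898 M) acts as the cathode; ions are reduced there and produced at the dilute (0.0389 M) anode.
With n = 3, Ecell = −(0.0592/3)·log([dilute]/[conc]) = −(0.0592/3)·log(0.0389/0.898) = +0.027 V.

0.027 V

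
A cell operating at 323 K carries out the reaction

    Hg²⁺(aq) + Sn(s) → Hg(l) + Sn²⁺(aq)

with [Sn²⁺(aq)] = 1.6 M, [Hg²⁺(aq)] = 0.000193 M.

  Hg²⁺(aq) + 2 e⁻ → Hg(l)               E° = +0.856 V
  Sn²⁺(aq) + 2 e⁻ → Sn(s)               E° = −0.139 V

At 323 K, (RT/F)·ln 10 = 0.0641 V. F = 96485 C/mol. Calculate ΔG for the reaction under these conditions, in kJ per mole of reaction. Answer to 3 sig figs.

E°cell = +0.856 − (−0.139) = +0.995 V; the balanced reaction transfers n = 2 electrons.
The reaction quotient is [Sn²⁺(aq)] / [Hg²⁺(aq)] = 8.29×10^3; by Nernst, E = +0.995 − (0.0641/2)(3.919) = +0.8694 V.
ΔG = −nFE = −(2)(96485)(+0.8694) J/mol = −168 kJ/mol.

−168 kJ/mol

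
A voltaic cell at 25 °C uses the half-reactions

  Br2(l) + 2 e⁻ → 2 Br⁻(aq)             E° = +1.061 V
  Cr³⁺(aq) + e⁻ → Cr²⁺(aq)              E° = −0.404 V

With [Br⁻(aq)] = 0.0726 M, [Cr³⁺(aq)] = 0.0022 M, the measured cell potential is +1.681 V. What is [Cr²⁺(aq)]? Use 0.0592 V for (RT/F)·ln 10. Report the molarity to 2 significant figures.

With Br₂/Br⁻ at the cathode and Cr³⁺/Cr²⁺ at the anode, E°cell = +1.061 − (−0.404) = +1.465 V (n = 2).
Rearranging E = E° − (0.0592/n)·log Q gives log Q = 2(+1.465 − (+1.681))/0.0592 = −7.297.
The balanced reaction is Br2(l) + 2 Cr²⁺(aq) → 2 Br⁻(aq) + 2 Cr³⁺(aq), so Q = ([Br⁻(aq)]^2·[Cr³⁺(aq)]^2) / [Cr²⁺(aq)]^2.
Isolating [Cr²⁺(aq)] in Q = 10^{−7.297} yields log [Cr²⁺(aq)] = −0.148, i.e. 0.71 M.

0.71 M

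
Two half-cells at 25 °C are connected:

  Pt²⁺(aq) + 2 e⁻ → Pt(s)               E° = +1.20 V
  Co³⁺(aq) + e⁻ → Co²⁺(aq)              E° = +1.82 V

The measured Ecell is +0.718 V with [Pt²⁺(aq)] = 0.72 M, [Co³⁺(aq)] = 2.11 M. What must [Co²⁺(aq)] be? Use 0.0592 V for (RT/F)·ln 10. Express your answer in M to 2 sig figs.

0.055 M

With Co³⁺/Co²⁺ at the cathode and Pt²⁺/Pt at the anode, E°cell = +1.82 − (+1.20) = +0.62 V (n = 2).
Since E = E° − (0.0592/n)·log Q, log Q = n(E° − E)/0.0592 = −3.311.
For 2 Co³⁺(aq) + Pt(s) → 2 Co²⁺(aq) + Pt²⁺(aq), the reaction quotient is Q = ([Co²⁺(aq)]^2·[Pt²⁺(aq)]) / [Co³⁺(aq)]^2.
Solving for the unknown gives log [Co²⁺(aq)] = −1.260, so [Co²⁺(aq)] ≈ 0.055 M.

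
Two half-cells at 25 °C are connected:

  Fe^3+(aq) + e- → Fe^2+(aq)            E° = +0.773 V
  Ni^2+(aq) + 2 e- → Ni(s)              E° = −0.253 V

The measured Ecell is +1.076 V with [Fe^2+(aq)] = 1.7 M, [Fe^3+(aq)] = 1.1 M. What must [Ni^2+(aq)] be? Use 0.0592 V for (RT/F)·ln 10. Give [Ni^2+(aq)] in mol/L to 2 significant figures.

Fe³⁺/Fe²⁺ is the cathode (higher E°); E°cell = +0.773 − (−0.253) = +1.026 V with n = 2.
Since E = E° − (0.0592/n)·log Q, log Q = n(E° − E)/0.0592 = −1.689.
The balanced reaction is 2 Fe^3+(aq) + Ni(s) → 2 Fe^2+(aq) + Ni^2+(aq), so Q = ([Fe^2+(aq)]^2·[Ni^2+(aq)]) / [Fe^3+(aq)]^2.
Isolating [Ni^2+(aq)] in Q = 10^{−1.689} yields log [Ni^2+(aq)] = −2.067, i.e. 0.0086 M.

0.0086 M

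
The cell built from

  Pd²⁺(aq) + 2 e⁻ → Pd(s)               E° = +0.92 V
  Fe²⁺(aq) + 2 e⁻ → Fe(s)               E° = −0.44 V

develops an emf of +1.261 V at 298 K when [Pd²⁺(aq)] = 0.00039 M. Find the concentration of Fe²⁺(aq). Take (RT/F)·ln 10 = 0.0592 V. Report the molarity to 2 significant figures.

0.86 M

The Pd²⁺/Pd couple has the larger reduction potential, so it is the cathode: E°cell = +0.92 − (−0.44) = +1.36 V and n = 2.
From the Nernst equation, log Q = n(E° − E)/0.0592 = 2·(+1.36 − (+1.261))/0.0592 = 3.345.
The balanced reaction is Pd²⁺(aq) + Fe(s) → Pd(s) + Fe²⁺(aq), so Q = [Fe²⁺(aq)] / [Pd²⁺(aq)].
Solving for the unknown gives log [Fe²⁺(aq)] = −0.064, so [Fe²⁺(aq)] ≈ 0.86 M.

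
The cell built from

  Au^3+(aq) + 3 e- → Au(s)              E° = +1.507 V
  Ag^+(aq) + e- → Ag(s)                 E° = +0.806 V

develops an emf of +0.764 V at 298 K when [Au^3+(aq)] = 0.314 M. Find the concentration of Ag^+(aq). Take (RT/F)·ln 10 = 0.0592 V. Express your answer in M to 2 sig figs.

0.059 M

The Au³⁺/Au couple has the larger reduction potential, so it is the cathode: E°cell = +1.507 − (+0.806) = +0.701 V and n = 3.
From the Nernst equation, log Q = n(E° − E)/0.0592 = 3·(+0.701 − (+0.764))/0.0592 = −3.193.
Balancing electrons gives Au^3+(aq) + 3 Ag(s) → Au(s) + 3 Ag^+(aq); thus Q = [Ag^+(aq)]^3 / [Au^3+(aq)].
Isolating [Ag^+(aq)] in Q = 10^{−3.193} yields log [Ag^+(aq)] = −1.232, i.e. 0.059 M.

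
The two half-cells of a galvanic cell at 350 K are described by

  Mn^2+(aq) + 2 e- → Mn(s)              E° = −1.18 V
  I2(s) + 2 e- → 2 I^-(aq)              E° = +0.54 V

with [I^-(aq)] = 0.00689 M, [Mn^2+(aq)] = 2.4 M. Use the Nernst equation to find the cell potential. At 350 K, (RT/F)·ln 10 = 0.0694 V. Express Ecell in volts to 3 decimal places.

The I₂/I⁻ couple has the more positive E°, so it is the cathode; Mn²⁺/Mn is the anode.
E°cell = +0.54 − (−1.18) = +1.72 V, with n = 2 electrons transferred.
The balanced reaction is I2(s) + Mn(s) → 2 I^-(aq) + Mn^2+(aq), so Q = [I^-(aq)]^2·[Mn^2+(aq)] = 0.000114 and log Q = −3.943.
Applying E = E° − (RT ln10/nF)·log Q gives +1.72 − (0.0694/2)(−3.943) = +1.857 V.

+1.857 V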